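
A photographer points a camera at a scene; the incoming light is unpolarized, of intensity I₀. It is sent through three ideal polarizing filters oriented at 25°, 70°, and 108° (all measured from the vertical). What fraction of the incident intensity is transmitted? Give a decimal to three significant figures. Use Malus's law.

≈ 0.155 I₀

Unpolarized light through the first polarizer → I₁ = ½ I₀, now polarized at 25°.
I₂ = I₁ cos²(70° − 25°) = 0.5 I₀ · cos²(45°) = 0.25 I₀.
I₃ = I₂ cos²(108° − 70°) = 0.25 I₀ · cos²(38°) = 0.1552 I₀.
Transmitted fraction = 0.1552.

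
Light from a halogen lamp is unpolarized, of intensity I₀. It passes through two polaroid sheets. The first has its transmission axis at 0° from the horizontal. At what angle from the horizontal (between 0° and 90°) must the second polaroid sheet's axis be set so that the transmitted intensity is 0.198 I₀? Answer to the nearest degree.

θ ≈ 51°

Unpolarized light through the first polarizer → I₁ = ½ I₀, now polarized at 0°.
Need I₂/I₀ = 0.198, so cos²(θ − 0°) = 0.198 / 0.5 = 0.396.
θ − 0° = arccos(√0.396) = 51.0°, giving θ ≈ 0 + 51.0 = 51.0°.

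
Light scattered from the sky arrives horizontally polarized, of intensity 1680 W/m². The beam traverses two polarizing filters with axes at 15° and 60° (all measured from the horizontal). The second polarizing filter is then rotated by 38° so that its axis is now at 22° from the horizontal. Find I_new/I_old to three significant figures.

Before rotation:
By Malus's law, I₁ = I₀ cos²(15° − 0°) = I₀ cos²(15°) = 0.933 I₀.
I₂ = I₁ cos²(60° − 15°) = 0.933 I₀ · cos²(45°) = 0.4665 I₀.
After rotation:
I₁ = I₀ cos²(15° − 0°) = I₀ cos²(15°) = 0.933 I₀.
I₂ = I₁ cos²(22° − 15°) = 0.933 I₀ · cos²(7°) = 0.9192 I₀.
Ratio = 0.9192 / 0.4665 = 1.97.

I_new/I_old ≈ 1.97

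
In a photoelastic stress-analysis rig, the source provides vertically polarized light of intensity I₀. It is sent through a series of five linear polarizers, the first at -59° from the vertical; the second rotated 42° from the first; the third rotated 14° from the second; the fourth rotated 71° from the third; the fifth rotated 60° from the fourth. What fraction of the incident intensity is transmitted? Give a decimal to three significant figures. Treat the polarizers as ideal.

I₁ = I₀ cos²(-59° − 0°) = I₀ cos²(59°) = 0.2653 I₀.
I₂ = I₁ cos²(42°) = 0.2653 · 0.5523 I₀ = 0.1465 I₀.
I₃ = I₂ cos²(14°) = 0.1465 · 0.9415 I₀ = 0.1379 I₀.
I₄ = I₃ cos²(71°) = 0.1379 · 0.106 I₀ = 0.01462 I₀.
I₅ = I₄ cos²(60°) = 0.01462 · 0.25 I₀ = 0.003655 I₀.
Transmitted fraction = 0.003655.

≈ 0.00365 I₀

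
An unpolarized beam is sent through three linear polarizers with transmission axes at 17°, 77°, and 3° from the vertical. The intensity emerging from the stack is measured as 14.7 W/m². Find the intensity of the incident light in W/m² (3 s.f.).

I₀ ≈ 1550 W/m²

Unpolarized light through the first polarizer → I₁ = ½ I₀, now polarized at 17°.
I₂ = I₁ cos²(77° − 17°) = 0.5 I₀ · cos²(60°) = 0.125 I₀.
I₃ = I₂ cos²(3° − 77°) = 0.125 I₀ · cos²(74°) = 0.009497 I₀.
So 14.7 W/m² = 0.009497 I₀, giving I₀ = 14.7/0.009497 = 1548 W/m².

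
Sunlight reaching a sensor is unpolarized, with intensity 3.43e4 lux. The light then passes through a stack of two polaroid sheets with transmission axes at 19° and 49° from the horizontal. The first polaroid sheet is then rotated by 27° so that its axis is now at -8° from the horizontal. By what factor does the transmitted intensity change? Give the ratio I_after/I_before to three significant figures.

Before rotation:
Unpolarized light through the first polarizer → I₁ = ½ I₀, now polarized at 19°.
I₂ = I₁ cos²(49° − 19°) = 0.5 I₀ · cos²(30°) = 0.375 I₀.
After rotation:
Unpolarized light through the first polarizer → I₁ = ½ I₀, now polarized at -8°.
I₂ = I₁ cos²(49° + 8°) = 0.5 I₀ · cos²(57°) = 0.1483 I₀.
Ratio = 0.1483 / 0.375 = 0.3955.

I_new/I_old ≈ 0.396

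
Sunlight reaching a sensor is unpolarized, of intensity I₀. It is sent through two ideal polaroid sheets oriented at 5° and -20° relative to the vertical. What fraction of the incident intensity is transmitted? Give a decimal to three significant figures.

≈ 0.411 I₀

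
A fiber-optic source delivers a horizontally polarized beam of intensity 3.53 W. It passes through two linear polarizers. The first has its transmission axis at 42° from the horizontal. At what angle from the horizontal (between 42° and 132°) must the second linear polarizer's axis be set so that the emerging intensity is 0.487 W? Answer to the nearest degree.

I₁ = I₀ cos²(42° − 0°) = I₀ cos²(42°) = 0.5523 I₀.
Target fraction: 0.487 / 3.53 W = 0.138 of I₀.
Need I₂/I₀ = 0.138, so cos²(θ − 42°) = 0.138 / 0.5523 = 0.2498.
θ − 42° = arccos(√0.2498) = 60.0°, giving θ ≈ 42 + 60.0 = 102.0°.

θ ≈ 102°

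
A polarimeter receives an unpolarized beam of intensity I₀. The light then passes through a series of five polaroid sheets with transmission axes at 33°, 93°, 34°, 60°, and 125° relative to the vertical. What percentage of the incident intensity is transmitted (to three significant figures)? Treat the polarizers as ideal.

Unpolarized light through the first polarizer → I₁ = ½ I₀, now polarized at 33°.
I₂ = I₁ cos²(93° − 33°) = 0.5 I₀ · cos²(60°) = 0.125 I₀.
I₃ = I₂ cos²(34° − 93°) = 0.125 I₀ · cos²(59°) = 0.03316 I₀.
I₄ = I₃ cos²(60° − 34°) = 0.03316 I₀ · cos²(26°) = 0.02679 I₀.
I₅ = I₄ cos²(125° − 60°) = 0.02679 I₀ · cos²(65°) = 0.004784 I₀.
That is 0.4784% of the incident intensity.

≈ 0.478%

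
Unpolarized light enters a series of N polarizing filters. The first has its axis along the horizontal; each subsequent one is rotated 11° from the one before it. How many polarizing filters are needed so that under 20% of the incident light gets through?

N = 26

First polarizer halves the unpolarized light: factor 1/2.
Each further stage multiplies by cos²(11°) = 0.9636.
After N polarizers: T = 0.5·0.9636^(N−1). Require T < 0.20 ⇒ N−1 > ln(0.20/0.5)/ln(0.9636) = 24.71, so N−1 ≥ 25 and N = 26.
Check: N=26 gives T = 0.1978 < 0.20; N=25 gives T = 0.2053.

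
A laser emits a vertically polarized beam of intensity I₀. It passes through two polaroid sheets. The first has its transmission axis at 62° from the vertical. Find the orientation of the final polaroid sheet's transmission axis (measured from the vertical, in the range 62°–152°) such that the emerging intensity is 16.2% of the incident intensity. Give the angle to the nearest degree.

θ ≈ 93°

I₁ = I₀ cos²(62° − 0°) = I₀ cos²(62°) = 0.2204 I₀.
Need I₂/I₀ = 0.162, so cos²(θ − 62°) = 0.162 / 0.2204 = 0.735.
θ − 62° = arccos(√0.735) = 31.0°, giving θ ≈ 62 + 31.0 = 93.0°.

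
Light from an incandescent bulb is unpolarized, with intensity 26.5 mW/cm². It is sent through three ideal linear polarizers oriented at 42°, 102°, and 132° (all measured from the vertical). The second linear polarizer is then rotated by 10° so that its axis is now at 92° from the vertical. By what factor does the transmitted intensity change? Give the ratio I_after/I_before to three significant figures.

I_new/I_old ≈ 1.29

Before rotation:
Unpolarized light through the first polarizer → I₁ = ½ I₀, now polarized at 42°.
I₂ = I₁ cos²(102° − 42°) = 0.5 I₀ · cos²(60°) = 0.125 I₀.
I₃ = I₂ cos²(132° − 102°) = 0.125 I₀ · cos²(30°) = 0.09375 I₀.
After rotation:
Unpolarized light through the first polarizer → I₁ = ½ I₀, now polarized at 42°.
I₂ = I₁ cos²(92° − 42°) = 0.5 I₀ · cos²(50°) = 0.2066 I₀.
I₃ = I₂ cos²(132° − 92°) = 0.2066 I₀ · cos²(40°) = 0.1212 I₀.
Ratio = 0.1212 / 0.09375 = 1.293.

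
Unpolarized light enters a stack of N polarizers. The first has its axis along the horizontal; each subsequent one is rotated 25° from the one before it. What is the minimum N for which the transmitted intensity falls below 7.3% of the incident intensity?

First polarizer halves the unpolarized light: factor 1/2.
Each further stage multiplies by cos²(25°) = 0.8214.
After N polarizers: T = 0.5·0.8214^(N−1). Require T < 0.073 ⇒ N−1 > ln(0.073/0.5)/ln(0.8214) = 9.78, so N−1 ≥ 10 and N = 11.
Check: N=11 gives T = 0.0699 < 0.073; N=10 gives T = 0.0851.

N = 11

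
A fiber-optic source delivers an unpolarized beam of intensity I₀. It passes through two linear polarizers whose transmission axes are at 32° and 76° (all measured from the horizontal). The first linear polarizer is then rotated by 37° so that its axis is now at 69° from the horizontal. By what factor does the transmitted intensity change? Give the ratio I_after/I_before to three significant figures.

I_new/I_old ≈ 1.90

Before rotation:
Unpolarized light through the first polarizer → I₁ = ½ I₀, now polarized at 32°.
I₂ = I₁ cos²(76° − 32°) = 0.5 I₀ · cos²(44°) = 0.2587 I₀.
After rotation:
Unpolarized light through the first polarizer → I₁ = ½ I₀, now polarized at 69°.
I₂ = I₁ cos²(76° − 69°) = 0.5 I₀ · cos²(7°) = 0.4926 I₀.
Ratio = 0.4926 / 0.2587 = 1.904.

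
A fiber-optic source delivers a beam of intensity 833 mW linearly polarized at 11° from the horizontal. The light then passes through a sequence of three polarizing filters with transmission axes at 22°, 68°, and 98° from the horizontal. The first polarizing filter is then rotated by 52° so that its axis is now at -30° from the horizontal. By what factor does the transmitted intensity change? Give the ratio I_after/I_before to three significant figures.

Before rotation:
I₁ = I₀ cos²(22° − 11°) = I₀ cos²(11°) = 0.9636 I₀.
I₂ = I₁ cos²(68° − 22°) = 0.9636 I₀ · cos²(46°) = 0.465 I₀.
I₃ = I₂ cos²(98° − 68°) = 0.465 I₀ · cos²(30°) = 0.3487 I₀.
After rotation:
I₁ = I₀ cos²(-30° − 11°) = I₀ cos²(41°) = 0.5696 I₀.
Angle between axes 1 and 2: 82°. I₂ = 0.5696 I₀ · cos²(82°) = 0.01103 I₀.
I₃ = I₂ cos²(98° − 68°) = 0.01103 I₀ · cos²(30°) = 0.008274 I₀.
Ratio = 0.008274 / 0.3487 = 0.02373.

I_new/I_old ≈ 0.0237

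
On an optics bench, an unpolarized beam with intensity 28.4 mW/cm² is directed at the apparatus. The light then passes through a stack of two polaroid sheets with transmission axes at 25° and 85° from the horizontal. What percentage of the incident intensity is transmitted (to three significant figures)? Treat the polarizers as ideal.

≈ 12.5%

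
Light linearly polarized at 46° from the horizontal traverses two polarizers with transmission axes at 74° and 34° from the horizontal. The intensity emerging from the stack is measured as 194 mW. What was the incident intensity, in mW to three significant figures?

By Malus's law, I₁ = I₀ cos²(74° − 46°) = I₀ cos²(28°) = 0.7796 I₀.
I₂ = I₁ cos²(34° − 74°) = 0.7796 I₀ · cos²(40°) = 0.4575 I₀.
So 194 mW = 0.4575 I₀, giving I₀ = 194/0.4575 = 424.1 mW.

I₀ ≈ 424 mW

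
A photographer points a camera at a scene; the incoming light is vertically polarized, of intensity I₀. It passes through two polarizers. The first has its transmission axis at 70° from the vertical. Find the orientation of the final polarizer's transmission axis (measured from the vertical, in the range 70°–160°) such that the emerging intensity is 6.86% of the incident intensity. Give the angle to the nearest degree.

θ ≈ 110°

By Malus's law, I₁ = I₀ cos²(70° − 0°) = I₀ cos²(70°) = 0.117 I₀.
Need I₂/I₀ = 0.0686, so cos²(θ − 70°) = 0.0686 / 0.117 = 0.5864.
θ − 70° = arccos(√0.5864) = 40.0°, giving θ ≈ 70 + 40.0 = 110.0°.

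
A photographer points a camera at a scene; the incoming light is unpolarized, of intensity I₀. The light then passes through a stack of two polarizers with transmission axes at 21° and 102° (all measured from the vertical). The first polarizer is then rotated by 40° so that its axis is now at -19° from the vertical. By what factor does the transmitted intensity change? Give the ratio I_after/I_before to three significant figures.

Before rotation:
Unpolarized light through the first polarizer → I₁ = ½ I₀, now polarized at 21°.
I₂ = I₁ cos²(102° − 21°) = 0.5 I₀ · cos²(81°) = 0.01224 I₀.
After rotation:
Unpolarized light through the first polarizer → I₁ = ½ I₀, now polarized at -19°.
Angle between axes 1 and 2: 59°. I₂ = 0.5 I₀ · cos²(59°) = 0.1326 I₀.
Ratio = 0.1326 / 0.01224 = 10.84.

I_new/I_old ≈ 10.8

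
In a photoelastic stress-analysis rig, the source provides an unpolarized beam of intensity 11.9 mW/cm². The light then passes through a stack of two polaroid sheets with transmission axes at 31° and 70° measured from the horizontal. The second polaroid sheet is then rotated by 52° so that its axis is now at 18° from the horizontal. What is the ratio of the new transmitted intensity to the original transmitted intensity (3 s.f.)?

I_new/I_old ≈ 1.57

Before rotation:
Unpolarized light through the first polarizer → I₁ = ½ I₀, now polarized at 31°.
I₂ = I₁ cos²(70° − 31°) = 0.5 I₀ · cos²(39°) = 0.302 I₀.
After rotation:
Unpolarized light through the first polarizer → I₁ = ½ I₀, now polarized at 31°.
I₂ = I₁ cos²(18° − 31°) = 0.5 I₀ · cos²(13°) = 0.4747 I₀.
Ratio = 0.4747 / 0.302 = 1.572.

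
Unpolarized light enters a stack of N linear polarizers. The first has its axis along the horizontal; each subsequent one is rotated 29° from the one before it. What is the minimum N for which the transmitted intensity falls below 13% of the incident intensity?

First polarizer halves the unpolarized light: factor 1/2.
Each further stage multiplies by cos²(29°) = 0.765.
After N polarizers: T = 0.5·0.765^(N−1). Require T < 0.13 ⇒ N−1 > ln(0.13/0.5)/ln(0.765) = 5.03, so N−1 ≥ 6 and N = 7.
Check: N=7 gives T = 0.1002 < 0.13; N=6 gives T = 0.131.

N = 7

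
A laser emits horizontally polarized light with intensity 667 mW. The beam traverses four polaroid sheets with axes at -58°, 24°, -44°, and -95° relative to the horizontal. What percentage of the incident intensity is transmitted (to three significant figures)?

≈ 0.0302%

I₁ = 667 mW · cos²(58°) = 187.3 mW.
I₂ = I₁ · cos²(82°) = 187.3 · 0.01937 = 3.628 mW.
I₃ = I₂ · cos²(68°) = 3.628 · 0.1403 = 0.5091 mW.
I₄ = I₃ · cos²(51°) = 0.5091 · 0.396 = 0.2016 mW.
That is 0.03023% of the incident intensity.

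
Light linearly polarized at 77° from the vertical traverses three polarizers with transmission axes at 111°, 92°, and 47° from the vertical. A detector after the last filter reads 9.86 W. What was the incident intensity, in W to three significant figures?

I₀ ≈ 32.1 W

I₁ = I₀ cos²(111° − 77°) = I₀ cos²(34°) = 0.6873 I₀.
I₂ = I₁ cos²(92° − 111°) = 0.6873 I₀ · cos²(19°) = 0.6145 I₀.
I₃ = I₂ cos²(47° − 92°) = 0.6145 I₀ · cos²(45°) = 0.3072 I₀.
So 9.86 W = 0.3072 I₀, giving I₀ = 9.86/0.3072 = 32.09 W.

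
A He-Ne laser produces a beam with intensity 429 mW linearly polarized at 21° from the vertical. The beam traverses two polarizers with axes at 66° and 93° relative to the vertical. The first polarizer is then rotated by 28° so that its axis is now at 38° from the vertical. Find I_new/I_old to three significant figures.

I_new/I_old ≈ 0.758

Before rotation:
I₁ = I₀ cos²(66° − 21°) = I₀ cos²(45°) = 0.5 I₀.
I₂ = I₁ cos²(93° − 66°) = 0.5 I₀ · cos²(27°) = 0.3969 I₀.
After rotation:
I₁ = I₀ cos²(38° − 21°) = I₀ cos²(17°) = 0.9145 I₀.
I₂ = I₁ cos²(93° − 38°) = 0.9145 I₀ · cos²(55°) = 0.3009 I₀.
Ratio = 0.3009 / 0.3969 = 0.758.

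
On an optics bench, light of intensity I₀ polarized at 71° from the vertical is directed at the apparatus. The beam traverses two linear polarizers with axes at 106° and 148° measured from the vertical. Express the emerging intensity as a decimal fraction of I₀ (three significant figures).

I₁ = I₀ cos²(106° − 71°) = I₀ cos²(35°) = 0.671 I₀.
I₂ = I₁ cos²(148° − 106°) = 0.671 I₀ · cos²(42°) = 0.3706 I₀.
Transmitted fraction = 0.3706.

≈ 0.371 I₀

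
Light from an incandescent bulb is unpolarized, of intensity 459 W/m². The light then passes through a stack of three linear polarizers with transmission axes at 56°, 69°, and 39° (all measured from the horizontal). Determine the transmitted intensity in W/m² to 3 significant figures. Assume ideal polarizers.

I ≈ 163 W/m²

Unpolarized light through the first polarizer → I₁ = 459 W/m²/2 = 229.5 W/m², polarized at 56°.
I₂ = I₁ · cos²(13°) = 229.5 · 0.9494 = 217.9 W/m².
I₃ = I₂ · cos²(30°) = 217.9 · 0.75 = 163.4 W/m².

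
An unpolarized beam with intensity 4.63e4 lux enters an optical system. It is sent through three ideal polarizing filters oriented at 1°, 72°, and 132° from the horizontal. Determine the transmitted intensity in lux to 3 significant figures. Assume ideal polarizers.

I ≈ 613 lux

Unpolarized light through the first polarizer → I₁ = 4.63e4 lux/2 = 2.315e+04 lux, polarized at 1°.
I₂ = I₁ · cos²(71°) = 2.315e+04 · 0.106 = 2454 lux.
I₃ = I₂ · cos²(60°) = 2454 · 0.25 = 613.4 lux.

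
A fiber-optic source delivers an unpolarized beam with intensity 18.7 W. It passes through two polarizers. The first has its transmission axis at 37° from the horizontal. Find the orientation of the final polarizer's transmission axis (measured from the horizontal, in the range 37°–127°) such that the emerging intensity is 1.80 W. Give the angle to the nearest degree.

Unpolarized light through the first polarizer → I₁ = ½ I₀, now polarized at 37°.
Target fraction: 1.80 / 18.7 W = 0.09626 of I₀.
Need I₂/I₀ = 0.09626, so cos²(θ − 37°) = 0.09626 / 0.5 = 0.1925.
θ − 37° = arccos(√0.1925) = 64.0°, giving θ ≈ 37 + 64.0 = 101.0°.

θ ≈ 101°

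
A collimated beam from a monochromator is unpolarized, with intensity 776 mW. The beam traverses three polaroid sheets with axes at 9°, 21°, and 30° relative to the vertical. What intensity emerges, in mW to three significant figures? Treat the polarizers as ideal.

I ≈ 362 mW

Unpolarized light through the first polarizer → I₁ = 776 mW/2 = 388 mW, polarized at 9°.
I₂ = I₁ · cos²(12°) = 388 · 0.9568 = 371.2 mW.
I₃ = I₂ · cos²(9°) = 371.2 · 0.9755 = 362.1 mW.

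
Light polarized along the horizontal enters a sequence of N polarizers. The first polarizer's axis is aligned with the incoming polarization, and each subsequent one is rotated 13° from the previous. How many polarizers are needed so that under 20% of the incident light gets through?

N = 32

First polarizer is aligned with the polarization: full transmission.
Each further stage multiplies by cos²(13°) = 0.9494.
After N polarizers: T = 0.9494^(N−1). Require T < 0.20 ⇒ N−1 > ln(0.20)/ln(0.9494) = 30.99, so N−1 ≥ 31 and N = 32.
Check: N=32 gives T = 0.1999 < 0.20; N=31 gives T = 0.2106.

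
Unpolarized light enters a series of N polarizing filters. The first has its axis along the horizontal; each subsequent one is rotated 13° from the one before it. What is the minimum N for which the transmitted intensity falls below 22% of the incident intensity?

N = 17

First polarizer halves the unpolarized light: factor 1/2.
Each further stage multiplies by cos²(13°) = 0.9494.
After N polarizers: T = 0.5·0.9494^(N−1). Require T < 0.22 ⇒ N−1 > ln(0.22/0.5)/ln(0.9494) = 15.81, so N−1 ≥ 16 and N = 17.
Check: N=17 gives T = 0.2178 < 0.22; N=16 gives T = 0.2294.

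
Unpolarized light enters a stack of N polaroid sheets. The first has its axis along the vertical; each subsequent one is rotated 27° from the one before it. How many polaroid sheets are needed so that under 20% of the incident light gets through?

First polarizer halves the unpolarized light: factor 1/2.
Each further stage multiplies by cos²(27°) = 0.7939.
After N polarizers: T = 0.5·0.7939^(N−1). Require T < 0.20 ⇒ N−1 > ln(0.20/0.5)/ln(0.7939) = 3.97, so N−1 ≥ 4 and N = 5.
Check: N=5 gives T = 0.1986 < 0.20; N=4 gives T = 0.2502.

N = 5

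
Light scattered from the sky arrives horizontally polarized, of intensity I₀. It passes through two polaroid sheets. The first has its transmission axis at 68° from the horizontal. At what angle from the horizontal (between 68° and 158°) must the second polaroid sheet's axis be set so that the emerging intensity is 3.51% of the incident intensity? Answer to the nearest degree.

θ ≈ 128°

I₁ = I₀ cos²(68° − 0°) = I₀ cos²(68°) = 0.1403 I₀.
Need I₂/I₀ = 0.0351, so cos²(θ − 68°) = 0.0351 / 0.1403 = 0.2501.
θ − 68° = arccos(√0.2501) = 60.0°, giving θ ≈ 68 + 60.0 = 128.0°.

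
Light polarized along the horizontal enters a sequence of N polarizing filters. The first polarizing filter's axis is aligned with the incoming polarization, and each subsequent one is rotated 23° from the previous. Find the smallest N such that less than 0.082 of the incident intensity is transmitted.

N = 17

First polarizer is aligned with the polarization: full transmission.
Each further stage multiplies by cos²(23°) = 0.8473.
After N polarizers: T = 0.8473^(N−1). Require T < 0.082 ⇒ N−1 > ln(0.082)/ln(0.8473) = 15.10, so N−1 ≥ 16 and N = 17.
Check: N=17 gives T = 0.0706 < 0.082; N=16 gives T = 0.08333.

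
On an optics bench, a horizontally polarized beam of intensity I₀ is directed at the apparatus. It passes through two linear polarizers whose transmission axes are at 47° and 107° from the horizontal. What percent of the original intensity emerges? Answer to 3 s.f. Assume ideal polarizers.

≈ 11.6%

By Malus's law, I₁ = I₀ cos²(47° − 0°) = I₀ cos²(47°) = 0.4651 I₀.
I₂ = I₁ cos²(107° − 47°) = 0.4651 I₀ · cos²(60°) = 0.1163 I₀.
That is 11.63% of the incident intensity.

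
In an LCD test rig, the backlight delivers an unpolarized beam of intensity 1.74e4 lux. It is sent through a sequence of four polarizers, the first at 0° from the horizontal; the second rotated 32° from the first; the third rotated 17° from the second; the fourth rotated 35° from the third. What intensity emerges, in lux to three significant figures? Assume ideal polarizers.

I ≈ 3840 lux

Unpolarized light through the first polarizer → I₁ = 1.74e4 lux/2 = 8700 lux, polarized at 0°.
I₂ = I₁ · cos²(32°) = 8700 · 0.7192 = 6257 lux.
I₃ = I₂ · cos²(17°) = 6257 · 0.9145 = 5722 lux.
I₄ = I₃ · cos²(35°) = 5722 · 0.671 = 3840 lux.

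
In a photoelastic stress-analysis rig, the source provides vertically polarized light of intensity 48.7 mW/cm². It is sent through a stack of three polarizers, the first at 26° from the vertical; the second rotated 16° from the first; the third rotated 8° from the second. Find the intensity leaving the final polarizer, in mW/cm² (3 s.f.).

I₁ = 48.7 mW/cm² · cos²(26°) = 39.34 mW/cm².
I₂ = I₁ · cos²(16°) = 39.34 · 0.924 = 36.35 mW/cm².
I₃ = I₂ · cos²(8°) = 36.35 · 0.9806 = 35.65 mW/cm².

I ≈ 35.6 mW/cm²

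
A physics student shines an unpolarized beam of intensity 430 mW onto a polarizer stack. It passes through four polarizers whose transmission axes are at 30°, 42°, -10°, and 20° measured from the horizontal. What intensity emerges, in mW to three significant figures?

I ≈ 58.5 mW

Unpolarized light through the first polarizer → I₁ = 430 mW/2 = 215 mW, polarized at 30°.
I₂ = I₁ · cos²(12°) = 215 · 0.9568 = 205.7 mW.
I₃ = I₂ · cos²(52°) = 205.7 · 0.379 = 77.97 mW.
I₄ = I₃ · cos²(30°) = 77.97 · 0.75 = 58.48 mW.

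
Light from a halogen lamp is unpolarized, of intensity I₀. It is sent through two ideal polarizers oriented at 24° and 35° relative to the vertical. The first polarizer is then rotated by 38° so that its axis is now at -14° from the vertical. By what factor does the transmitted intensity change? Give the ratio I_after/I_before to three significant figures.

I_new/I_old ≈ 0.447

Before rotation:
Unpolarized light through the first polarizer → I₁ = ½ I₀, now polarized at 24°.
I₂ = I₁ cos²(35° − 24°) = 0.5 I₀ · cos²(11°) = 0.4818 I₀.
After rotation:
Unpolarized light through the first polarizer → I₁ = ½ I₀, now polarized at -14°.
I₂ = I₁ cos²(35° + 14°) = 0.5 I₀ · cos²(49°) = 0.2152 I₀.
Ratio = 0.2152 / 0.4818 = 0.4467.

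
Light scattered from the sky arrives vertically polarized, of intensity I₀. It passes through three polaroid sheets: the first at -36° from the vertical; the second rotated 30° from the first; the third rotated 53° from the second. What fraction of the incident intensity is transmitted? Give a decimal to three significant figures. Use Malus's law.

≈ 0.178 I₀

By Malus's law, I₁ = I₀ cos²(-36° − 0°) = I₀ cos²(36°) = 0.6545 I₀.
I₂ = I₁ cos²(30°) = 0.6545 · 0.75 I₀ = 0.4909 I₀.
I₃ = I₂ cos²(53°) = 0.4909 · 0.3622 I₀ = 0.1778 I₀.
Transmitted fraction = 0.1778.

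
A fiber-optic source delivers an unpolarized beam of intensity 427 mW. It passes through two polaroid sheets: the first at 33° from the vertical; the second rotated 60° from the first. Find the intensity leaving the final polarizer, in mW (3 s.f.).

Unpolarized light through the first polarizer → I₁ = 427 mW/2 = 213.5 mW, polarized at 33°.
I₂ = I₁ · cos²(60°) = 213.5 · 0.25 = 53.38 mW.

I ≈ 53.4 mW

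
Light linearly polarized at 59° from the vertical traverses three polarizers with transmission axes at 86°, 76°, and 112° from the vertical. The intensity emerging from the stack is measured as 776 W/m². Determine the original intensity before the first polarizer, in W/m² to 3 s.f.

I₀ ≈ 1540 W/m²

I₁ = I₀ cos²(86° − 59°) = I₀ cos²(27°) = 0.7939 I₀.
I₂ = I₁ cos²(76° − 86°) = 0.7939 I₀ · cos²(10°) = 0.77 I₀.
I₃ = I₂ cos²(112° − 76°) = 0.77 I₀ · cos²(36°) = 0.5039 I₀.
So 776 W/m² = 0.5039 I₀, giving I₀ = 776/0.5039 = 1540 W/m².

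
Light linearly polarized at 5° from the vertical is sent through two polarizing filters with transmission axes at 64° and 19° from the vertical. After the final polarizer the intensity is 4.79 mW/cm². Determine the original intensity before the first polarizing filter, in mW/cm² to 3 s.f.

I₀ ≈ 36.1 mW/cm²

By Malus's law, I₁ = I₀ cos²(64° − 5°) = I₀ cos²(59°) = 0.2653 I₀.
I₂ = I₁ cos²(19° − 64°) = 0.2653 I₀ · cos²(45°) = 0.1326 I₀.
So 4.79 mW/cm² = 0.1326 I₀, giving I₀ = 4.79/0.1326 = 36.11 mW/cm².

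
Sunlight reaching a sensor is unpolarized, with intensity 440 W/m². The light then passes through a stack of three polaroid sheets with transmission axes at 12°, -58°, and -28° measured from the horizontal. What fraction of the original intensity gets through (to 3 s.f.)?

Unpolarized light through the first polarizer → I₁ = 440 W/m²/2 = 220 W/m², polarized at 12°.
I₂ = I₁ · cos²(70°) = 220 · 0.117 = 25.74 W/m².
I₃ = I₂ · cos²(30°) = 25.74 · 0.75 = 19.3 W/m².
Transmitted fraction = 0.04387.

I/I₀ ≈ 0.0439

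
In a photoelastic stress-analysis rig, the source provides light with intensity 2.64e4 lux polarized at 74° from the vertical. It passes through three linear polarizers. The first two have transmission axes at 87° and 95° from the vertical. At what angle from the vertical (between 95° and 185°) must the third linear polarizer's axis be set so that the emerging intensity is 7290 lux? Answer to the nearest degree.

θ ≈ 152°

I₁ = I₀ cos²(87° − 74°) = I₀ cos²(13°) = 0.9494 I₀.
I₂ = I₁ cos²(95° − 87°) = 0.9494 I₀ · cos²(8°) = 0.931 I₀.
Target fraction: 7290 / 2.64e4 lux = 0.2761 of I₀.
Need I₃/I₀ = 0.2761, so cos²(θ − 95°) = 0.2761 / 0.931 = 0.2966.
θ − 95° = arccos(√0.2966) = 57.0°, giving θ ≈ 95 + 57.0 = 152.0°.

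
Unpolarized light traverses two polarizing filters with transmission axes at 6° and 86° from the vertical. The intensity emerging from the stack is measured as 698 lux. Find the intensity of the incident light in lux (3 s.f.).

I₀ ≈ 4.63e4 lux

Unpolarized light through the first polarizer → I₁ = ½ I₀, now polarized at 6°.
I₂ = I₁ cos²(86° − 6°) = 0.5 I₀ · cos²(80°) = 0.01508 I₀.
So 698 lux = 0.01508 I₀, giving I₀ = 698/0.01508 = 4.63e+04 lux.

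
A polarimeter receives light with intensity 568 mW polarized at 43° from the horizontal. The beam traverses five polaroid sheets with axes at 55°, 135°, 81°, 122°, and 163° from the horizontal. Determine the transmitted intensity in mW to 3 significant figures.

I ≈ 1.84 mW

By Malus's law, I₁ = 568 mW · cos²(12°) = 543.4 mW.
I₂ = I₁ · cos²(80°) = 543.4 · 0.03015 = 16.39 mW.
I₃ = I₂ · cos²(54°) = 16.39 · 0.3455 = 5.662 mW.
I₄ = I₃ · cos²(41°) = 5.662 · 0.5696 = 3.225 mW.
I₅ = I₄ · cos²(41°) = 3.225 · 0.5696 = 1.837 mW.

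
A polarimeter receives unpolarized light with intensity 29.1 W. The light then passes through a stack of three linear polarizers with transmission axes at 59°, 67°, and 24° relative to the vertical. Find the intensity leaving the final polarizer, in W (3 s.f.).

I ≈ 7.63 W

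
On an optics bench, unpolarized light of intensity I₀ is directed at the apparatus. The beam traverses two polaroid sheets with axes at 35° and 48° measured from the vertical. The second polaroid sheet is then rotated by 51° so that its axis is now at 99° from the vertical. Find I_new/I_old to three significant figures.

Before rotation:
Unpolarized light through the first polarizer → I₁ = ½ I₀, now polarized at 35°.
I₂ = I₁ cos²(48° − 35°) = 0.5 I₀ · cos²(13°) = 0.4747 I₀.
After rotation:
Unpolarized light through the first polarizer → I₁ = ½ I₀, now polarized at 35°.
I₂ = I₁ cos²(99° − 35°) = 0.5 I₀ · cos²(64°) = 0.09608 I₀.
Ratio = 0.09608 / 0.4747 = 0.2024.

I_new/I_old ≈ 0.202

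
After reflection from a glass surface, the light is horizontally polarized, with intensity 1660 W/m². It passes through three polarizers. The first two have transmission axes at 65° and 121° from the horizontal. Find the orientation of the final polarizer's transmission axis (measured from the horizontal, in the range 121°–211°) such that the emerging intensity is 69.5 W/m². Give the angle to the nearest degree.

I₁ = I₀ cos²(65° − 0°) = I₀ cos²(65°) = 0.1786 I₀.
I₂ = I₁ cos²(121° − 65°) = 0.1786 I₀ · cos²(56°) = 0.05585 I₀.
Target fraction: 69.5 / 1660 W/m² = 0.04187 of I₀.
Need I₃/I₀ = 0.04187, so cos²(θ − 121°) = 0.04187 / 0.05585 = 0.7496.
θ − 121° = arccos(√0.7496) = 30.0°, giving θ ≈ 121 + 30.0 = 151.0°.

θ ≈ 151°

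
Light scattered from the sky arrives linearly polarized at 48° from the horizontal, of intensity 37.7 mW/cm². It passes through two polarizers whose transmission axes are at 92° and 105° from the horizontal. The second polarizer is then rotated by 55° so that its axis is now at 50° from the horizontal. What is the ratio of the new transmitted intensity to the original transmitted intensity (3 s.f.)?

Before rotation:
I₁ = I₀ cos²(92° − 48°) = I₀ cos²(44°) = 0.5174 I₀.
I₂ = I₁ cos²(105° − 92°) = 0.5174 I₀ · cos²(13°) = 0.4913 I₀.
After rotation:
I₁ = I₀ cos²(92° − 48°) = I₀ cos²(44°) = 0.5174 I₀.
I₂ = I₁ cos²(50° − 92°) = 0.5174 I₀ · cos²(42°) = 0.2858 I₀.
Ratio = 0.2858 / 0.4913 = 0.5817.

I_new/I_old ≈ 0.582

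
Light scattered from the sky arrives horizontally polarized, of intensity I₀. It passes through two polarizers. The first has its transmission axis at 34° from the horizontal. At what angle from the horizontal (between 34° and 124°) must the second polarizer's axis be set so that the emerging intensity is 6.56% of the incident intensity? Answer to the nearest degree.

θ ≈ 106°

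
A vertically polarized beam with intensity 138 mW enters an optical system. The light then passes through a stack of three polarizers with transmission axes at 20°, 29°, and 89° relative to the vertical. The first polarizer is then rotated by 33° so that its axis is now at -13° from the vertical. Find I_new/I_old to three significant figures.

Before rotation:
By Malus's law, I₁ = I₀ cos²(20° − 0°) = I₀ cos²(20°) = 0.883 I₀.
I₂ = I₁ cos²(29° − 20°) = 0.883 I₀ · cos²(9°) = 0.8614 I₀.
I₃ = I₂ cos²(89° − 29°) = 0.8614 I₀ · cos²(60°) = 0.2154 I₀.
After rotation:
I₁ = I₀ cos²(-13° − 0°) = I₀ cos²(13°) = 0.9494 I₀.
I₂ = I₁ cos²(29° + 13°) = 0.9494 I₀ · cos²(42°) = 0.5243 I₀.
I₃ = I₂ cos²(89° − 29°) = 0.5243 I₀ · cos²(60°) = 0.1311 I₀.
Ratio = 0.1311 / 0.2154 = 0.6087.

I_new/I_old ≈ 0.609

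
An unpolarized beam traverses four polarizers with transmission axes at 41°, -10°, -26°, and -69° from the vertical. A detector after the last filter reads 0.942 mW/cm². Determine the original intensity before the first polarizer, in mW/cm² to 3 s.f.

Unpolarized light through the first polarizer → I₁ = ½ I₀, now polarized at 41°.
I₂ = I₁ cos²(-10° − 41°) = 0.5 I₀ · cos²(51°) = 0.198 I₀.
I₃ = I₂ cos²(-26° + 10°) = 0.198 I₀ · cos²(16°) = 0.183 I₀.
I₄ = I₃ cos²(-69° + 26°) = 0.183 I₀ · cos²(43°) = 0.09787 I₀.
So 0.942 mW/cm² = 0.09787 I₀, giving I₀ = 0.942/0.09787 = 9.625 mW/cm².

I₀ ≈ 9.62 mW/cm²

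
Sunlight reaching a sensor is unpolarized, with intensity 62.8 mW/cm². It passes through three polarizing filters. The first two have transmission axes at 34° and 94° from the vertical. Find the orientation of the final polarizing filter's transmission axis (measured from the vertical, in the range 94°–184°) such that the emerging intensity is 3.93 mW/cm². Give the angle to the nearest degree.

Unpolarized light through the first polarizer → I₁ = ½ I₀, now polarized at 34°.
I₂ = I₁ cos²(94° − 34°) = 0.5 I₀ · cos²(60°) = 0.125 I₀.
Target fraction: 3.93 / 62.8 mW/cm² = 0.06258 of I₀.
Need I₃/I₀ = 0.06258, so cos²(θ − 94°) = 0.06258 / 0.125 = 0.5006.
θ − 94° = arccos(√0.5006) = 45.0°, giving θ ≈ 94 + 45.0 = 139.0°.

θ ≈ 139°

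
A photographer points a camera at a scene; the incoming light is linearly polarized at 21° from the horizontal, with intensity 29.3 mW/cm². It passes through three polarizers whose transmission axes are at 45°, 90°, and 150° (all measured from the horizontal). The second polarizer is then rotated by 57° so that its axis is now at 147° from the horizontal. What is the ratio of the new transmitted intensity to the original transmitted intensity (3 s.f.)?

Before rotation:
I₁ = I₀ cos²(45° − 21°) = I₀ cos²(24°) = 0.8346 I₀.
I₂ = I₁ cos²(90° − 45°) = 0.8346 I₀ · cos²(45°) = 0.4173 I₀.
I₃ = I₂ cos²(150° − 90°) = 0.4173 I₀ · cos²(60°) = 0.1043 I₀.
After rotation:
I₁ = I₀ cos²(45° − 21°) = I₀ cos²(24°) = 0.8346 I₀.
Angle between axes 1 and 2: 78°. I₂ = 0.8346 I₀ · cos²(78°) = 0.03608 I₀.
I₃ = I₂ cos²(150° − 147°) = 0.03608 I₀ · cos²(3°) = 0.03598 I₀.
Ratio = 0.03598 / 0.1043 = 0.3449.

I_new/I_old ≈ 0.345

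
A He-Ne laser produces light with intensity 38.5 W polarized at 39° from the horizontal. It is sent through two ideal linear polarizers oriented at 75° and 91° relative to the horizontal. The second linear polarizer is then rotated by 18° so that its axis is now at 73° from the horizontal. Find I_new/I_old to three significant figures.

I_new/I_old ≈ 1.08

Before rotation:
I₁ = I₀ cos²(75° − 39°) = I₀ cos²(36°) = 0.6545 I₀.
I₂ = I₁ cos²(91° − 75°) = 0.6545 I₀ · cos²(16°) = 0.6048 I₀.
After rotation:
I₁ = I₀ cos²(75° − 39°) = I₀ cos²(36°) = 0.6545 I₀.
I₂ = I₁ cos²(73° − 75°) = 0.6545 I₀ · cos²(2°) = 0.6537 I₀.
Ratio = 0.6537 / 0.6048 = 1.081.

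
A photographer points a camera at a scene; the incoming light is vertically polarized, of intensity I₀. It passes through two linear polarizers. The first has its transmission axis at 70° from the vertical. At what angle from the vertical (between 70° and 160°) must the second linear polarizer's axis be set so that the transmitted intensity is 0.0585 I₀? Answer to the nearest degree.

θ ≈ 115°

I₁ = I₀ cos²(70° − 0°) = I₀ cos²(70°) = 0.117 I₀.
Need I₂/I₀ = 0.0585, so cos²(θ − 70°) = 0.0585 / 0.117 = 0.5001.
θ − 70° = arccos(√0.5001) = 45.0°, giving θ ≈ 70 + 45.0 = 115.0°.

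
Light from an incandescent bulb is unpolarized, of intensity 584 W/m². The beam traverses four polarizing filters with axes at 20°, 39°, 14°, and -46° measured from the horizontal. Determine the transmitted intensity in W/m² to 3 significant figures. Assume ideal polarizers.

I ≈ 53.6 W/m²

Unpolarized light through the first polarizer → I₁ = 584 W/m²/2 = 292 W/m², polarized at 20°.
I₂ = I₁ · cos²(19°) = 292 · 0.894 = 261 W/m².
I₃ = I₂ · cos²(25°) = 261 · 0.8214 = 214.4 W/m².
I₄ = I₃ · cos²(60°) = 214.4 · 0.25 = 53.61 W/m².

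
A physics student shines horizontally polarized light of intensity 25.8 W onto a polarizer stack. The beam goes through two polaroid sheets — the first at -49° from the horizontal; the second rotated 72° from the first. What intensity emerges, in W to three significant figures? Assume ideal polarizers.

I ≈ 1.06 W

I₁ = 25.8 W · cos²(49°) = 11.1 W.
I₂ = I₁ · cos²(72°) = 11.1 · 0.09549 = 1.06 W.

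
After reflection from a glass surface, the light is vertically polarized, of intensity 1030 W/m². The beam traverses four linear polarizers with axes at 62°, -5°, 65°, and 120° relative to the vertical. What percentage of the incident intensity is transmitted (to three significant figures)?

≈ 0.129%

I₁ = 1030 W/m² · cos²(62°) = 227 W/m².
I₂ = I₁ · cos²(67°) = 227 · 0.1527 = 34.66 W/m².
I₃ = I₂ · cos²(70°) = 34.66 · 0.117 = 4.054 W/m².
I₄ = I₃ · cos²(55°) = 4.054 · 0.329 = 1.334 W/m².
That is 0.1295% of the incident intensity.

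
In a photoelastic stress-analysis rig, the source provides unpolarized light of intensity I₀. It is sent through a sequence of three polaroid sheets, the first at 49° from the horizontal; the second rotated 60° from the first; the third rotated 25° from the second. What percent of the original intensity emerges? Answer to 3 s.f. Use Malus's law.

Unpolarized light through the first polarizer → I₁ = ½ I₀, now polarized at 49°.
I₂ = I₁ cos²(60°) = 0.5 · 0.25 I₀ = 0.125 I₀.
I₃ = I₂ cos²(25°) = 0.125 · 0.8214 I₀ = 0.1027 I₀.
That is 10.27% of the incident intensity.

≈ 10.3%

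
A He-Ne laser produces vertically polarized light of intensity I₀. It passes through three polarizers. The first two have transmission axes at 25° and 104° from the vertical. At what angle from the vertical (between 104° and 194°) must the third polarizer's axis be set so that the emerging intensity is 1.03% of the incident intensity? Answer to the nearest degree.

θ ≈ 158°

I₁ = I₀ cos²(25° − 0°) = I₀ cos²(25°) = 0.8214 I₀.
I₂ = I₁ cos²(104° − 25°) = 0.8214 I₀ · cos²(79°) = 0.02991 I₀.
Need I₃/I₀ = 0.0103, so cos²(θ − 104°) = 0.0103 / 0.02991 = 0.3444.
θ − 104° = arccos(√0.3444) = 54.1°, giving θ ≈ 104 + 54.1 = 158.1°.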